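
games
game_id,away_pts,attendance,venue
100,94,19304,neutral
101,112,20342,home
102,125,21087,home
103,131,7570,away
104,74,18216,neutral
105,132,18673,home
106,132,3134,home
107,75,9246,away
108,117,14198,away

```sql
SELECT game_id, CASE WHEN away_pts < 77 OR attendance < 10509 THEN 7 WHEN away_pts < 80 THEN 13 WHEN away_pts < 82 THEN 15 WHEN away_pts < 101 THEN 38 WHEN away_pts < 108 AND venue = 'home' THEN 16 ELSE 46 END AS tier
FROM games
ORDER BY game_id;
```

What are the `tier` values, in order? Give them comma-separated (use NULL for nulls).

38, 46, 46, 7, 7, 46, 7, 7, 46

game_id=100: away_pts < 101 → 38
game_id=101: ELSE → 46
game_id=102: ELSE → 46
game_id=103: away_pts < 77 OR attendance < 10509 → 7
game_id=104: away_pts < 77 OR attendance < 10509 → 7
game_id=105: ELSE → 46
game_id=106: away_pts < 77 OR attendance < 10509 → 7
game_id=107: away_pts < 77 OR attendance < 10509 → 7
game_id=108: ELSE → 46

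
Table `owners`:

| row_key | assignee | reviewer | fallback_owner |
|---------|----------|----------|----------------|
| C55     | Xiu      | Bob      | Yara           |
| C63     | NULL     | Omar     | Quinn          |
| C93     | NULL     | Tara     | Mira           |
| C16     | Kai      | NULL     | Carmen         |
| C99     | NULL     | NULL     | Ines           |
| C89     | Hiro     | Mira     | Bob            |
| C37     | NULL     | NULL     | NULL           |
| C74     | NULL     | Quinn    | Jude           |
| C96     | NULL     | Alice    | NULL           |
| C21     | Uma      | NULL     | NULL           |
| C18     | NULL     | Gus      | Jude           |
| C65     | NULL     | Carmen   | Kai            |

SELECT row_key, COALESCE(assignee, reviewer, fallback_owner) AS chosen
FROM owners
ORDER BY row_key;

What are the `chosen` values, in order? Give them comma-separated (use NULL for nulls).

Kai, Gus, Uma, NULL, Xiu, Omar, Carmen, Quinn, Hiro, Tara, Alice, Ines

row_key=C16: assignee=Kai → Kai
row_key=C18: assignee=NULL, reviewer=Gus → Gus
row_key=C21: assignee=Uma → Uma
row_key=C37: assignee=NULL, reviewer=NULL, fallback_owner=NULL (all NULL) → NULL
row_key=C55: assignee=Xiu → Xiu
row_key=C63: assignee=NULL, reviewer=Omar → Omar
row_key=C65: assignee=NULL, reviewer=Carmen → Carmen
row_key=C74: assignee=NULL, reviewer=Quinn → Quinn
row_key=C89: assignee=Hiro → Hiro
row_key=C93: assignee=NULL, reviewer=Tara → Tara
row_key=C96: assignee=NULL, reviewer=Alice → Alice
row_key=C99: assignee=NULL, reviewer=NULL, fallback_owner=Ines → Ines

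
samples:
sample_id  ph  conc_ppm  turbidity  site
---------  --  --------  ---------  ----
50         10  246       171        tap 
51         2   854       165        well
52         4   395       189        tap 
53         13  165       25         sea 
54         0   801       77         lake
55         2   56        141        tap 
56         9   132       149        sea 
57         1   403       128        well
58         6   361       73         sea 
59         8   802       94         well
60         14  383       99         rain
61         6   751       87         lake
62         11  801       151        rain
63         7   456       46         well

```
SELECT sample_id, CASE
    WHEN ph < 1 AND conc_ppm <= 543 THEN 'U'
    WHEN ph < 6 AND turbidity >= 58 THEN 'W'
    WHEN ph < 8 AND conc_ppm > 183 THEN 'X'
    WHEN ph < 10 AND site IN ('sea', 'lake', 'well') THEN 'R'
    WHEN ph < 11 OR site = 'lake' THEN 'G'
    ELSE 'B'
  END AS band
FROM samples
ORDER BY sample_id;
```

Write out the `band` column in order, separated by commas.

sample_id=50: ph < 11 OR site = 'lake' → G
sample_id=51: ph < 6 AND turbidity >= 58 → W
sample_id=52: ph < 6 AND turbidity >= 58 → W
sample_id=53: ELSE → B
sample_id=54: ph < 6 AND turbidity >= 58 → W
sample_id=55: ph < 6 AND turbidity >= 58 → W
sample_id=56: ph < 10 AND site IN ('sea', 'lake', 'well') → R
sample_id=57: ph < 6 AND turbidity >= 58 → W
sample_id=58: ph < 8 AND conc_ppm > 183 → X
sample_id=59: ph < 10 AND site IN ('sea', 'lake', 'well') → R
sample_id=60: ELSE → B
sample_id=61: ph < 8 AND conc_ppm > 183 → X
sample_id=62: ELSE → B
sample_id=63: ph < 8 AND conc_ppm > 183 → X

G, W, W, B, W, W, R, W, X, R, B, X, B, X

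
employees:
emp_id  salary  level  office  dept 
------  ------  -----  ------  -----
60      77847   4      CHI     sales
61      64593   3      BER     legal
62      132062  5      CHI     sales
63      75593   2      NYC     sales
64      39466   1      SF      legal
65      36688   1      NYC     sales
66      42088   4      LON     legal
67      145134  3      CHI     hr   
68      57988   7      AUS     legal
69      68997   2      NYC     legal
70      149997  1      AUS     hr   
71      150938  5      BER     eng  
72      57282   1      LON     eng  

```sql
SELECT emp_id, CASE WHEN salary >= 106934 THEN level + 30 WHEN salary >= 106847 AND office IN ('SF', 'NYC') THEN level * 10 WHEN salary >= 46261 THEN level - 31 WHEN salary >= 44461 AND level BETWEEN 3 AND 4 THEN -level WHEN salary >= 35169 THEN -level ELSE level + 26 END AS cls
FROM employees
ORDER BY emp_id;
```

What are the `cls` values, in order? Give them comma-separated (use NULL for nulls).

-27, -28, 35, -29, -1, -1, -4, 33, -24, -29, 31, 35, -30

emp_id=60: salary >= 46261 → -27
emp_id=61: salary >= 46261 → -28
emp_id=62: salary >= 106934 → 35
emp_id=63: salary >= 46261 → -29
emp_id=64: salary >= 35169 → -1
emp_id=65: salary >= 35169 → -1
emp_id=66: salary >= 35169 → -4
emp_id=67: salary >= 106934 → 33
emp_id=68: salary >= 46261 → -24
emp_id=69: salary >= 46261 → -29
emp_id=70: salary >= 106934 → 31
emp_id=71: salary >= 106934 → 35
emp_id=72: salary >= 46261 → -30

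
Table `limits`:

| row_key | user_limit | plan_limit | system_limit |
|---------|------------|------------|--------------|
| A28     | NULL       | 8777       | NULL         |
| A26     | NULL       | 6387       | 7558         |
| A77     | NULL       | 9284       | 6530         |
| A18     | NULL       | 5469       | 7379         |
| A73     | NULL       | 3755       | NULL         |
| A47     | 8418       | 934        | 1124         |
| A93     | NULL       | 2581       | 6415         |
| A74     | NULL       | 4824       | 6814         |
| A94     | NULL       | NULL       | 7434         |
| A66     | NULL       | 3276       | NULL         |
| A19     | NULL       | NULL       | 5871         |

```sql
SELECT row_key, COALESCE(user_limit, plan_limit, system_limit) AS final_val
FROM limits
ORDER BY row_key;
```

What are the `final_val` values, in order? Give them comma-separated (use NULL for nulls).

5469, 5871, 6387, 8777, 8418, 3276, 3755, 4824, 9284, 2581, 7434

row_key=A18: user_limit=NULL, plan_limit=5469 → 5469
row_key=A19: user_limit=NULL, plan_limit=NULL, system_limit=5871 → 5871
row_key=A26: user_limit=NULL, plan_limit=6387 → 6387
row_key=A28: user_limit=NULL, plan_limit=8777 → 8777
row_key=A47: user_limit=8418 → 8418
row_key=A66: user_limit=NULL, plan_limit=3276 → 3276
row_key=A73: user_limit=NULL, plan_limit=3755 → 3755
row_key=A74: user_limit=NULL, plan_limit=4824 → 4824
row_key=A77: user_limit=NULL, plan_limit=9284 → 9284
row_key=A93: user_limit=NULL, plan_limit=2581 → 2581
row_key=A94: user_limit=NULL, plan_limit=NULL, system_limit=7434 → 7434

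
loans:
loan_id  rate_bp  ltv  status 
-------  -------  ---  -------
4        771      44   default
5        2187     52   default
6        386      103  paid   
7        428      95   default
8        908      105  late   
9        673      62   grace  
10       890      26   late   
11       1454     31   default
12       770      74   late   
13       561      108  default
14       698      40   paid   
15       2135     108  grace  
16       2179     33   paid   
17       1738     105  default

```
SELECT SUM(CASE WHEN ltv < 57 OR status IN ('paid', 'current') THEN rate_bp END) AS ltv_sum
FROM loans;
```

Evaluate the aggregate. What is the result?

loan_id=4: ✓ → 771
loan_id=5: ✓ → 2187
loan_id=6: ✓ → 386
loan_id=7: ✗
loan_id=8: ✗
loan_id=9: ✗
loan_id=10: ✓ → 890
loan_id=11: ✓ → 1454
loan_id=12: ✗
loan_id=13: ✗
loan_id=14: ✓ → 698
loan_id=15: ✗
loan_id=16: ✓ → 2179
loan_id=17: ✗
ltv_sum = 771 + 2187 + 386 + 890 + 1454 + 698 + 2179 = 8565

8565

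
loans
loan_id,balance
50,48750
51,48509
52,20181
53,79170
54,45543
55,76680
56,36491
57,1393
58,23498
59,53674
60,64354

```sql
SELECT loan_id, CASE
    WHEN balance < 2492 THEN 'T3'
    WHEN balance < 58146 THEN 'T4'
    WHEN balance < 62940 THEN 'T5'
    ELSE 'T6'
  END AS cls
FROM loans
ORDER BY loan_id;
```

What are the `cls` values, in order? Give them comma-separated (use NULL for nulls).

loan_id=50: balance < 58146 → T4
loan_id=51: balance < 58146 → T4
loan_id=52: balance < 58146 → T4
loan_id=53: ELSE → T6
loan_id=54: balance < 58146 → T4
loan_id=55: ELSE → T6
loan_id=56: balance < 58146 → T4
loan_id=57: balance < 2492 → T3
loan_id=58: balance < 58146 → T4
loan_id=59: balance < 58146 → T4
loan_id=60: ELSE → T6

T4, T4, T4, T6, T4, T6, T4, T3, T4, T4, T6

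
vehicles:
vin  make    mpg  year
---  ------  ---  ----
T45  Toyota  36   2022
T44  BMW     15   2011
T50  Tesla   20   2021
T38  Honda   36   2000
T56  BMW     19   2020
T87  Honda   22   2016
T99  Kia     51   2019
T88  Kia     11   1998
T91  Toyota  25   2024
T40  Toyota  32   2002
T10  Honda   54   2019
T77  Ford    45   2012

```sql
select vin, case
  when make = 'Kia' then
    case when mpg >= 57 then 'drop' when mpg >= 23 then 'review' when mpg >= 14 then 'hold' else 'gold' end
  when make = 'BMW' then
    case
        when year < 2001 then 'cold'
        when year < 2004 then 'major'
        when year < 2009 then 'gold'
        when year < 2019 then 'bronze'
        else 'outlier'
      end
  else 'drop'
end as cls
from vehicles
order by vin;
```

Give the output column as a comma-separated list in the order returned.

vin=T10: make='Honda' → outer ELSE → drop
vin=T38: make='Honda' → outer ELSE → drop
vin=T40: make='Toyota' → outer ELSE → drop
vin=T44: make='BMW' → inner[year < 2019] → bronze
vin=T45: make='Toyota' → outer ELSE → drop
vin=T50: make='Tesla' → outer ELSE → drop
vin=T56: make='BMW' → inner[ELSE] → outlier
vin=T77: make='Ford' → outer ELSE → drop
vin=T87: make='Honda' → outer ELSE → drop
vin=T88: make='Kia' → inner[ELSE] → gold
vin=T91: make='Toyota' → outer ELSE → drop
vin=T99: make='Kia' → inner[mpg >= 23] → review

drop, drop, drop, bronze, drop, drop, outlier, drop, drop, gold, drop, review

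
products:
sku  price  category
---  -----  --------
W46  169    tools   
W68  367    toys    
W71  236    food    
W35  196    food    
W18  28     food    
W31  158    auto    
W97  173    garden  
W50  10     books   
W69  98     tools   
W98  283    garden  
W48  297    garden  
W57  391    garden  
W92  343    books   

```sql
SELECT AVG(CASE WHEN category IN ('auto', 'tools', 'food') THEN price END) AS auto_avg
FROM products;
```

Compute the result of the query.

sku=W46: ✓ → 169
sku=W68: ✗
sku=W71: ✓ → 236
sku=W35: ✓ → 196
sku=W18: ✓ → 28
sku=W31: ✓ → 158
sku=W97: ✗
sku=W50: ✗
sku=W69: ✓ → 98
sku=W98: ✗
sku=W48: ✗
sku=W57: ✗
sku=W92: ✗
auto_avg = (169 + 236 + 196 + 28 + 158 + 98) / 6 = 147.5

147.5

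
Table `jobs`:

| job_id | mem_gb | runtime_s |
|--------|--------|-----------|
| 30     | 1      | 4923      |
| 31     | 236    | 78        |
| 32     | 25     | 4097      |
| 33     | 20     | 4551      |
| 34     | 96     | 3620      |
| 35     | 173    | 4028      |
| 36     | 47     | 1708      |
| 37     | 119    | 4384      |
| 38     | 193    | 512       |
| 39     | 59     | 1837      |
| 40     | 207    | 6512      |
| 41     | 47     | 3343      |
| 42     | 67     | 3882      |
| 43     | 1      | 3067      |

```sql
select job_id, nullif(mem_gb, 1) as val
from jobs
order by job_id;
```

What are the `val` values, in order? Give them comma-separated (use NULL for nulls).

job_id=30: mem_gb=1 vs 1: equal → NULL
job_id=31: mem_gb=236 vs 1: differ → 236
job_id=32: mem_gb=25 vs 1: differ → 25
job_id=33: mem_gb=20 vs 1: differ → 20
job_id=34: mem_gb=96 vs 1: differ → 96
job_id=35: mem_gb=173 vs 1: differ → 173
job_id=36: mem_gb=47 vs 1: differ → 47
job_id=37: mem_gb=119 vs 1: differ → 119
job_id=38: mem_gb=193 vs 1: differ → 193
job_id=39: mem_gb=59 vs 1: differ → 59
job_id=40: mem_gb=207 vs 1: differ → 207
job_id=41: mem_gb=47 vs 1: differ → 47
job_id=42: mem_gb=67 vs 1: differ → 67
job_id=43: mem_gb=1 vs 1: equal → NULL

NULL, 236, 25, 20, 96, 173, 47, 119, 193, 59, 207, 47, 67, NULL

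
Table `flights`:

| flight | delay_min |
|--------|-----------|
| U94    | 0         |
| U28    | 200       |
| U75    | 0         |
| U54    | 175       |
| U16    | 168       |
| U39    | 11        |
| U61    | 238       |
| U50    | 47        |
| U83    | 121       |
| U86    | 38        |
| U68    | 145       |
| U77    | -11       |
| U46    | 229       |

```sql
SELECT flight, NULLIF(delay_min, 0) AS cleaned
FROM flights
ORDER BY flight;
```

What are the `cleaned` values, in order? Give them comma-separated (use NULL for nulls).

168, 200, 11, 229, 47, 175, 238, 145, NULL, -11, 121, 38, NULL

flight=U16: delay_min=168 vs 0: differ → 168
flight=U28: delay_min=200 vs 0: differ → 200
flight=U39: delay_min=11 vs 0: differ → 11
flight=U46: delay_min=229 vs 0: differ → 229
flight=U50: delay_min=47 vs 0: differ → 47
flight=U54: delay_min=175 vs 0: differ → 175
flight=U61: delay_min=238 vs 0: differ → 238
flight=U68: delay_min=145 vs 0: differ → 145
flight=U75: delay_min=0 vs 0: equal → NULL
flight=U77: delay_min=-11 vs 0: differ → -11
flight=U83: delay_min=121 vs 0: differ → 121
flight=U86: delay_min=38 vs 0: differ → 38
flight=U94: delay_min=0 vs 0: equal → NULL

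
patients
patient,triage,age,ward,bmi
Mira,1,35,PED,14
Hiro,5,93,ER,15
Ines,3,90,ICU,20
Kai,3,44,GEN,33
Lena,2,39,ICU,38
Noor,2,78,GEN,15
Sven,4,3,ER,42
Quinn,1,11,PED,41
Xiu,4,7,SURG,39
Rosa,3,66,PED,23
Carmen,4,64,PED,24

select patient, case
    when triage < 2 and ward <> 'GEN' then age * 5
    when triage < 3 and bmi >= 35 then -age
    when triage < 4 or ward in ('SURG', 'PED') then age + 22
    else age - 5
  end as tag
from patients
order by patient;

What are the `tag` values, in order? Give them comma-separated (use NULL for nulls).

patient=Carmen: triage < 4 or ward in ('SURG', 'PED') → 86
patient=Hiro: ELSE → 88
patient=Ines: triage < 4 or ward in ('SURG', 'PED') → 112
patient=Kai: triage < 4 or ward in ('SURG', 'PED') → 66
patient=Lena: triage < 3 and bmi >= 35 → -39
patient=Mira: triage < 2 and ward <> 'GEN' → 175
patient=Noor: triage < 4 or ward in ('SURG', 'PED') → 100
patient=Quinn: triage < 2 and ward <> 'GEN' → 55
patient=Rosa: triage < 4 or ward in ('SURG', 'PED') → 88
patient=Sven: ELSE → -2
patient=Xiu: triage < 4 or ward in ('SURG', 'PED') → 29

86, 88, 112, 66, -39, 175, 100, 55, 88, -2, 29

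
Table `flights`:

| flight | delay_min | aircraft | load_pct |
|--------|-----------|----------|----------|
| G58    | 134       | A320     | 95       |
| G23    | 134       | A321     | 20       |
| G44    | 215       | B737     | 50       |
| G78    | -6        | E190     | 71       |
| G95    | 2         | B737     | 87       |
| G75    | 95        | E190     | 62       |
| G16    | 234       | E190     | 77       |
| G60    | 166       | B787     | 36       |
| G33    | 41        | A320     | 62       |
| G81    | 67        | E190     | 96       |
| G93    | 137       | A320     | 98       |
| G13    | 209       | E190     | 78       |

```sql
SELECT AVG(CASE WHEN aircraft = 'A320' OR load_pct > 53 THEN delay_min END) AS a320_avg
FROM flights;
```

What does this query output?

101.4444444444

flight=G58: ✓ → 134
flight=G23: ✗
flight=G44: ✗
flight=G78: ✓ → -6
flight=G95: ✓ → 2
flight=G75: ✓ → 95
flight=G16: ✓ → 234
flight=G60: ✗
flight=G33: ✓ → 41
flight=G81: ✓ → 67
flight=G93: ✓ → 137
flight=G13: ✓ → 209
a320_avg = (134 + -6 + 2 + 95 + 234 + 41 + 67 + 137 + 209) / 9 = 101.4444444444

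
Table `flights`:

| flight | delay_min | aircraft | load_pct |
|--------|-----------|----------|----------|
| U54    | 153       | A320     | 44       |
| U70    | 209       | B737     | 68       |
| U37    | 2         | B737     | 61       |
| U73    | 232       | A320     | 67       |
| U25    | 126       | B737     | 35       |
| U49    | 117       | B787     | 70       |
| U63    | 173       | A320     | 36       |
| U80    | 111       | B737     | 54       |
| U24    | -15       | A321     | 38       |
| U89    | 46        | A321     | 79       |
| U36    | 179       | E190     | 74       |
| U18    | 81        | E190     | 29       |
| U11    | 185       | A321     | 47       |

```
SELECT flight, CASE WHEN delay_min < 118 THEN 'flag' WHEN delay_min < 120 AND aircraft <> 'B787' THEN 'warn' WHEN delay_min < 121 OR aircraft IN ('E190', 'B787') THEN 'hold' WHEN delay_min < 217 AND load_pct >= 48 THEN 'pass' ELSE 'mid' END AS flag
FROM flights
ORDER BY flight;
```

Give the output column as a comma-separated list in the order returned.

flight=U11: ELSE → mid
flight=U18: delay_min < 118 → flag
flight=U24: delay_min < 118 → flag
flight=U25: ELSE → mid
flight=U36: delay_min < 121 OR aircraft IN ('E190', 'B787') → hold
flight=U37: delay_min < 118 → flag
flight=U49: delay_min < 118 → flag
flight=U54: ELSE → mid
flight=U63: ELSE → mid
flight=U70: delay_min < 217 AND load_pct >= 48 → pass
flight=U73: ELSE → mid
flight=U80: delay_min < 118 → flag
flight=U89: delay_min < 118 → flag

mid, flag, flag, mid, hold, flag, flag, mid, mid, pass, mid, flag, flag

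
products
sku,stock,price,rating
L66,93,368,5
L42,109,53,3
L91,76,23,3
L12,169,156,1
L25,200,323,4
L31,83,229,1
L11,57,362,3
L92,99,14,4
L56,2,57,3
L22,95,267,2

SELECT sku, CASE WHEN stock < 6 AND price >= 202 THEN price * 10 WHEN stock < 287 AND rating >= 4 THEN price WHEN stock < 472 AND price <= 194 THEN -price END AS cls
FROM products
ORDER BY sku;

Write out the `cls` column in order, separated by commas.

sku=L11: (no match → NULL) → NULL
sku=L12: stock < 472 AND price <= 194 → -156
sku=L22: (no match → NULL) → NULL
sku=L25: stock < 287 AND rating >= 4 → 323
sku=L31: (no match → NULL) → NULL
sku=L42: stock < 472 AND price <= 194 → -53
sku=L56: stock < 472 AND price <= 194 → -57
sku=L66: stock < 287 AND rating >= 4 → 368
sku=L91: stock < 472 AND price <= 194 → -23
sku=L92: stock < 287 AND rating >= 4 → 14

NULL, -156, NULL, 323, NULL, -53, -57, 368, -23, 14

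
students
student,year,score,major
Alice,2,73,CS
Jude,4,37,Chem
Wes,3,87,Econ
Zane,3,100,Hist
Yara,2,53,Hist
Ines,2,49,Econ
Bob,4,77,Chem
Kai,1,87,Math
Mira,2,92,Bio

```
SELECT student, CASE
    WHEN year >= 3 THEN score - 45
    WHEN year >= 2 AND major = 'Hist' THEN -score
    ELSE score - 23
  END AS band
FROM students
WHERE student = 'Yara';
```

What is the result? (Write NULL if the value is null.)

student = Yara: year=2, score=53, major=Hist.
year >= 3 → false
year >= 2 AND major = 'Hist' → true → -53

-53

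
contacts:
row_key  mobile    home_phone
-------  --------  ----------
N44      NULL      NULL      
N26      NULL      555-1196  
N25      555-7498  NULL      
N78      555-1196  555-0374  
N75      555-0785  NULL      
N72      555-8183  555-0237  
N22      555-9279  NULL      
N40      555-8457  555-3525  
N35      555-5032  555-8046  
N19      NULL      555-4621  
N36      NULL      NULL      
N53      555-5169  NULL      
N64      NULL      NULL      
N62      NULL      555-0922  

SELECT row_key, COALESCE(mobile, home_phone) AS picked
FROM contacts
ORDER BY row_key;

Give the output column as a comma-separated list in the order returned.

row_key=N19: mobile=NULL, home_phone=555-4621 → 555-4621
row_key=N22: mobile=555-9279 → 555-9279
row_key=N25: mobile=555-7498 → 555-7498
row_key=N26: mobile=NULL, home_phone=555-1196 → 555-1196
row_key=N35: mobile=555-5032 → 555-5032
row_key=N36: mobile=NULL, home_phone=NULL (all NULL) → NULL
row_key=N40: mobile=555-8457 → 555-8457
row_key=N44: mobile=NULL, home_phone=NULL (all NULL) → NULL
row_key=N53: mobile=555-5169 → 555-5169
row_key=N62: mobile=NULL, home_phone=555-0922 → 555-0922
row_key=N64: mobile=NULL, home_phone=NULL (all NULL) → NULL
row_key=N72: mobile=555-8183 → 555-8183
row_key=N75: mobile=555-0785 → 555-0785
row_key=N78: mobile=555-1196 → 555-1196

555-4621, 555-9279, 555-7498, 555-1196, 555-5032, NULL, 555-8457, NULL, 555-5169, 555-0922, NULL, 555-8183, 555-0785, 555-1196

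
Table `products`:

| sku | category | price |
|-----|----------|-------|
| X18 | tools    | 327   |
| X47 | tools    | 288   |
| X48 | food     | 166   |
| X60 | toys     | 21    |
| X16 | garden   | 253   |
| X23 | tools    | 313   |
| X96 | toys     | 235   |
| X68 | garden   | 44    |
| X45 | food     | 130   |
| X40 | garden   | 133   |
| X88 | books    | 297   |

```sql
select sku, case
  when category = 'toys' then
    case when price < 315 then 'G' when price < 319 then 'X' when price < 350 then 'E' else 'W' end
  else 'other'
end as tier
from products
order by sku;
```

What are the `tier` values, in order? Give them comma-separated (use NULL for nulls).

sku=X16: category='garden' → outer ELSE → other
sku=X18: category='tools' → outer ELSE → other
sku=X23: category='tools' → outer ELSE → other
sku=X40: category='garden' → outer ELSE → other
sku=X45: category='food' → outer ELSE → other
sku=X47: category='tools' → outer ELSE → other
sku=X48: category='food' → outer ELSE → other
sku=X60: category='toys' → inner[price < 315] → G
sku=X68: category='garden' → outer ELSE → other
sku=X88: category='books' → outer ELSE → other
sku=X96: category='toys' → inner[price < 315] → G

other, other, other, other, other, other, other, G, other, other, G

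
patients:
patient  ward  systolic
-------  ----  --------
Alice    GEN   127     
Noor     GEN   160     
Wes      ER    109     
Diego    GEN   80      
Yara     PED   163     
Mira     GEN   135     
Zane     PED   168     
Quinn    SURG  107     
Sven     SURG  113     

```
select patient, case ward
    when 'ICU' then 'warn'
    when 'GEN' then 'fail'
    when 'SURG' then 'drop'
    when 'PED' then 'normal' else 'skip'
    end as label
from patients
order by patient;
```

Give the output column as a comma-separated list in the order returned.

patient=Alice: ward='GEN' → fail
patient=Diego: ward='GEN' → fail
patient=Mira: ward='GEN' → fail
patient=Noor: ward='GEN' → fail
patient=Quinn: ward='SURG' → drop
patient=Sven: ward='SURG' → drop
patient=Wes: ELSE → skip
patient=Yara: ward='PED' → normal
patient=Zane: ward='PED' → normal

fail, fail, fail, fail, drop, drop, skip, normal, normal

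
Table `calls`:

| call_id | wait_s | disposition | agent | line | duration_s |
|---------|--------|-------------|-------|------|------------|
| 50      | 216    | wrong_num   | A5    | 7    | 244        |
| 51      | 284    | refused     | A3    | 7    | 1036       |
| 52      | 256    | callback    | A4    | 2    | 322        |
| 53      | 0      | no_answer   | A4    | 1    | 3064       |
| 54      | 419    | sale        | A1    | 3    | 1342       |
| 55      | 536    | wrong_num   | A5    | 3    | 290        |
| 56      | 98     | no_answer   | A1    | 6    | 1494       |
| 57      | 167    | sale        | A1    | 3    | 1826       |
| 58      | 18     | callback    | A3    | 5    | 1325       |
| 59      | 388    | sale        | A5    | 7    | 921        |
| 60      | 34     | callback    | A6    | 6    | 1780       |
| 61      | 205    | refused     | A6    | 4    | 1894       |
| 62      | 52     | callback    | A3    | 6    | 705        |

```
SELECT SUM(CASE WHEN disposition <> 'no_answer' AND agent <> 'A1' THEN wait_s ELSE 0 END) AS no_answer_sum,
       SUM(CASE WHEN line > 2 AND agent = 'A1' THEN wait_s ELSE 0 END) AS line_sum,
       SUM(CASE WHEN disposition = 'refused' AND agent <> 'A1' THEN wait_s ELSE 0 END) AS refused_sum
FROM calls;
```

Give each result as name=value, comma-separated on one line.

no_answer_sum=1989, line_sum=684, refused_sum=489

[no_answer_sum: disposition <> 'no_answer' AND agent <> 'A1']
call_id=50: ✓ → 216
call_id=51: ✓ → 284
call_id=52: ✓ → 256
call_id=53: ✗
call_id=54: ✗
call_id=55: ✓ → 536
call_id=56: ✗
call_id=57: ✗
call_id=58: ✓ → 18
call_id=59: ✓ → 388
call_id=60: ✓ → 34
call_id=61: ✓ → 205
call_id=62: ✓ → 52
no_answer_sum = 216 + 284 + 256 + 536 + 18 + 388 + 34 + 205 + 52 = 1989
—
[line_sum: line > 2 AND agent = 'A1']
call_id=50: ✗
call_id=51: ✗
call_id=52: ✗
call_id=53: ✗
call_id=54: ✓ → 419
call_id=55: ✗
call_id=56: ✓ → 98
call_id=57: ✓ → 167
call_id=58: ✗
call_id=59: ✗
call_id=60: ✗
call_id=61: ✗
call_id=62: ✗
line_sum = 419 + 98 + 167 = 684
—
[refused_sum: disposition = 'refused' AND agent <> 'A1']
call_id=50: ✗
call_id=51: ✓ → 284
call_id=52: ✗
call_id=53: ✗
call_id=54: ✗
call_id=55: ✗
call_id=56: ✗
call_id=57: ✗
call_id=58: ✗
call_id=59: ✗
call_id=60: ✗
call_id=61: ✓ → 205
call_id=62: ✗
refused_sum = 284 + 205 = 489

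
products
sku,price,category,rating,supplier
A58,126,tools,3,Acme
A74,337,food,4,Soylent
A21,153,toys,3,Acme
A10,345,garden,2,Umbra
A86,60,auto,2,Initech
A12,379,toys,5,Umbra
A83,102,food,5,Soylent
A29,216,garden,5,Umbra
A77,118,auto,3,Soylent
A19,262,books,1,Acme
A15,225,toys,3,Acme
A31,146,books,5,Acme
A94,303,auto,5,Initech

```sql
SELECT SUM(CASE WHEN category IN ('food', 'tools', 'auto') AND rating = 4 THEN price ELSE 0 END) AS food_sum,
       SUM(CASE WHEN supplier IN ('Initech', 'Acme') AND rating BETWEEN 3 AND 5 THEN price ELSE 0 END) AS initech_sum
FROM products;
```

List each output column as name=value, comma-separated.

[food_sum: category IN ('food', 'tools', 'auto') AND rating = 4]
sku=A58: ✗
sku=A74: ✓ → 337
sku=A21: ✗
sku=A10: ✗
sku=A86: ✗
sku=A12: ✗
sku=A83: ✗
sku=A29: ✗
sku=A77: ✗
sku=A19: ✗
sku=A15: ✗
sku=A31: ✗
sku=A94: ✗
food_sum = 337
—
[initech_sum: supplier IN ('Initech', 'Acme') AND rating BETWEEN 3 AND 5]
sku=A58: ✓ → 126
sku=A74: ✗
sku=A21: ✓ → 153
sku=A10: ✗
sku=A86: ✗
sku=A12: ✗
sku=A83: ✗
sku=A29: ✗
sku=A77: ✗
sku=A19: ✗
sku=A15: ✓ → 225
sku=A31: ✓ → 146
sku=A94: ✓ → 303
initech_sum = 126 + 153 + 225 + 146 + 303 = 953

food_sum=337, initech_sum=953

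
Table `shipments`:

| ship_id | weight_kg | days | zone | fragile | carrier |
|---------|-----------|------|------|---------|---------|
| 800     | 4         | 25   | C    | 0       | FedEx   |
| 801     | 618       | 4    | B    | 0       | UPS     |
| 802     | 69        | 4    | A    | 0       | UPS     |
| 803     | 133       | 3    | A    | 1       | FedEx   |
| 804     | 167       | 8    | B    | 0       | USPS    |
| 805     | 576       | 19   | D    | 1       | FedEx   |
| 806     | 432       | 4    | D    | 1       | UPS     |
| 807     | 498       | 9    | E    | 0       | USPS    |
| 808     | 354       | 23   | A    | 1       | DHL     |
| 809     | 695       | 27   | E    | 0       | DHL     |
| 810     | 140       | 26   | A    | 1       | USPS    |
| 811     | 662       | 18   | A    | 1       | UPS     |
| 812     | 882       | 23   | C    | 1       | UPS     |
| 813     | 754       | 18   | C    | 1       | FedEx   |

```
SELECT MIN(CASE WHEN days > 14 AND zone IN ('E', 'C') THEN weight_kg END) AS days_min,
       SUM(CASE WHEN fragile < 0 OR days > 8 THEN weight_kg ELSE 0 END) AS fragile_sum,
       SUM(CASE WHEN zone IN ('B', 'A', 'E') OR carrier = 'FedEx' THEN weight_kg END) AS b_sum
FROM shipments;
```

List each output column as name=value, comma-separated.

[days_min: days > 14 AND zone IN ('E', 'C')]
ship_id=800: ✓ → 4
ship_id=801: ✗
ship_id=802: ✗
ship_id=803: ✗
ship_id=804: ✗
ship_id=805: ✗
ship_id=806: ✗
ship_id=807: ✗
ship_id=808: ✗
ship_id=809: ✓ → 695
ship_id=810: ✗
ship_id=811: ✗
ship_id=812: ✓ → 882
ship_id=813: ✓ → 754
days_min = MIN(4, 695, 882, 754) = 4
—
[fragile_sum: fragile < 0 OR days > 8]
ship_id=800: ✓ → 4
ship_id=801: ✗
ship_id=802: ✗
ship_id=803: ✗
ship_id=804: ✗
ship_id=805: ✓ → 576
ship_id=806: ✗
ship_id=807: ✓ → 498
ship_id=808: ✓ → 354
ship_id=809: ✓ → 695
ship_id=810: ✓ → 140
ship_id=811: ✓ → 662
ship_id=812: ✓ → 882
ship_id=813: ✓ → 754
fragile_sum = 4 + 576 + 498 + 354 + 695 + 140 + 662 + 882 + 754 = 4565
—
[b_sum: zone IN ('B', 'A', 'E') OR carrier = 'FedEx']
ship_id=800: ✓ → 4
ship_id=801: ✓ → 618
ship_id=802: ✓ → 69
ship_id=803: ✓ → 133
ship_id=804: ✓ → 167
ship_id=805: ✓ → 576
ship_id=806: ✗
ship_id=807: ✓ → 498
ship_id=808: ✓ → 354
ship_id=809: ✓ → 695
ship_id=810: ✓ → 140
ship_id=811: ✓ → 662
ship_id=812: ✗
ship_id=813: ✓ → 754
b_sum = 4 + 618 + 69 + 133 + 167 + 576 + 498 + 354 + 695 + 140 + 662 + 754 = 4670

days_min=4, fragile_sum=4565, b_sum=4670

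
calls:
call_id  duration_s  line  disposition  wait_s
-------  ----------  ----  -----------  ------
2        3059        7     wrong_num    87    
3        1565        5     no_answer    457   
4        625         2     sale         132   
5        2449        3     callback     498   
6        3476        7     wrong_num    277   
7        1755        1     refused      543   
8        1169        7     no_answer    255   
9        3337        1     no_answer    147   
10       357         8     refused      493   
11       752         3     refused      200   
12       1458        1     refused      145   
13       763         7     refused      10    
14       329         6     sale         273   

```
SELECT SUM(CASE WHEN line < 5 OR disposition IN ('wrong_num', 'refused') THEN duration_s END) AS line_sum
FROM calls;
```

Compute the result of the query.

18031

call_id=2: ✓ → 3059
call_id=3: ✗
call_id=4: ✓ → 625
call_id=5: ✓ → 2449
call_id=6: ✓ → 3476
call_id=7: ✓ → 1755
call_id=8: ✗
call_id=9: ✓ → 3337
call_id=10: ✓ → 357
call_id=11: ✓ → 752
call_id=12: ✓ → 1458
call_id=13: ✓ → 763
call_id=14: ✗
line_sum = 3059 + 625 + 2449 + 3476 + 1755 + 3337 + 357 + 752 + 1458 + 763 = 18031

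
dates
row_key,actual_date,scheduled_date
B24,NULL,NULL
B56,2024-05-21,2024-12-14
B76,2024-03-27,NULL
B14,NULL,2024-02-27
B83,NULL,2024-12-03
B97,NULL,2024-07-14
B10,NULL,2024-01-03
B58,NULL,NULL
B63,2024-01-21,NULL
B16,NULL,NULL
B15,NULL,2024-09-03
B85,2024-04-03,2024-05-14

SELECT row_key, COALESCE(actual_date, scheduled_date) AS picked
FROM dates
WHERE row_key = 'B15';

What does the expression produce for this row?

row_key = B15: actual_date=NULL, scheduled_date=2024-09-03.
actual_date=NULL, scheduled_date=2024-09-03 → 2024-09-03

2024-09-03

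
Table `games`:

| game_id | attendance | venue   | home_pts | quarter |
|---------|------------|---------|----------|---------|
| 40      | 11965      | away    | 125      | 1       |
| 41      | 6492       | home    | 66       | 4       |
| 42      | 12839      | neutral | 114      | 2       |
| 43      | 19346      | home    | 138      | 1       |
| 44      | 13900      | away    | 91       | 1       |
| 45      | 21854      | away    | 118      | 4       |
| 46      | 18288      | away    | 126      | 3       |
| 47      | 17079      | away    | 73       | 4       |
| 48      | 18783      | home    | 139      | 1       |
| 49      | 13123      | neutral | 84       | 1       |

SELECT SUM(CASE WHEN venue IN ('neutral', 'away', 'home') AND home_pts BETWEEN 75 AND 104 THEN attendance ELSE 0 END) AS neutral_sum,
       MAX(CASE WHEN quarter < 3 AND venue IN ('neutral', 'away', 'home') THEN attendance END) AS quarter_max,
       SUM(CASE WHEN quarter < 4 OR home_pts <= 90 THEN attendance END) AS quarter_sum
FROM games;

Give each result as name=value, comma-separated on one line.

neutral_sum=27023, quarter_max=19346, quarter_sum=131815

[neutral_sum: venue IN ('neutral', 'away', 'home') AND home_pts BETWEEN 75 AND 104]
game_id=40: ✗
game_id=41: ✗
game_id=42: ✗
game_id=43: ✗
game_id=44: ✓ → 13900
game_id=45: ✗
game_id=46: ✗
game_id=47: ✗
game_id=48: ✗
game_id=49: ✓ → 13123
neutral_sum = 13900 + 13123 = 27023
—
[quarter_max: quarter < 3 AND venue IN ('neutral', 'away', 'home')]
game_id=40: ✓ → 11965
game_id=41: ✗
game_id=42: ✓ → 12839
game_id=43: ✓ → 19346
game_id=44: ✓ → 13900
game_id=45: ✗
game_id=46: ✗
game_id=47: ✗
game_id=48: ✓ → 18783
game_id=49: ✓ → 13123
quarter_max = MAX(11965, 12839, 19346, 13900, 18783, 13123) = 19346
—
[quarter_sum: quarter < 4 OR home_pts <= 90]
game_id=40: ✓ → 11965
game_id=41: ✓ → 6492
game_id=42: ✓ → 12839
game_id=43: ✓ → 19346
game_id=44: ✓ → 13900
game_id=45: ✗
game_id=46: ✓ → 18288
game_id=47: ✓ → 17079
game_id=48: ✓ → 18783
game_id=49: ✓ → 13123
quarter_sum = 11965 + 6492 + 12839 + 19346 + 13900 + 18288 + 17079 + 18783 + 13123 = 131815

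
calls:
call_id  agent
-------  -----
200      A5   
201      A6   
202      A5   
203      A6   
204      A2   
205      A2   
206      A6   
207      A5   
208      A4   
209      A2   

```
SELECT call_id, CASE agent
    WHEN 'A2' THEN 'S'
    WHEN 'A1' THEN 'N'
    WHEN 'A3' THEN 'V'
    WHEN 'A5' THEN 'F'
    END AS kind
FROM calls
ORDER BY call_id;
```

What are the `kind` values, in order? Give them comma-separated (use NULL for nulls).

call_id=200: agent='A5' → F
call_id=201: (no match → NULL) → NULL
call_id=202: agent='A5' → F
call_id=203: (no match → NULL) → NULL
call_id=204: agent='A2' → S
call_id=205: agent='A2' → S
call_id=206: (no match → NULL) → NULL
call_id=207: agent='A5' → F
call_id=208: (no match → NULL) → NULL
call_id=209: agent='A2' → S

F, NULL, F, NULL, S, S, NULL, F, NULL, S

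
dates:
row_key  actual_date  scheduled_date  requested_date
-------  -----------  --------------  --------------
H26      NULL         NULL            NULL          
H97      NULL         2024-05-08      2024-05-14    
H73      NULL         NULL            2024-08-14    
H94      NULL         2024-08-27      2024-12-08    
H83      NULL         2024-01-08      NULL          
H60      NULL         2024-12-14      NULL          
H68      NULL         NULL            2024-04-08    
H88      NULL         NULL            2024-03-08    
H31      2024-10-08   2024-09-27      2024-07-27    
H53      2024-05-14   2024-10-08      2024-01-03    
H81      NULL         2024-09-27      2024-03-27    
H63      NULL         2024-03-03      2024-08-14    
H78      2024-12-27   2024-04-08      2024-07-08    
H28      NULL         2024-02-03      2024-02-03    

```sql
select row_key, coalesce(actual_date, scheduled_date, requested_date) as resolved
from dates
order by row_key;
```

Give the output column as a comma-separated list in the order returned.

NULL, 2024-02-03, 2024-10-08, 2024-05-14, 2024-12-14, 2024-03-03, 2024-04-08, 2024-08-14, 2024-12-27, 2024-09-27, 2024-01-08, 2024-03-08, 2024-08-27, 2024-05-08

row_key=H26: actual_date=NULL, scheduled_date=NULL, requested_date=NULL (all NULL) → NULL
row_key=H28: actual_date=NULL, scheduled_date=2024-02-03 → 2024-02-03
row_key=H31: actual_date=2024-10-08 → 2024-10-08
row_key=H53: actual_date=2024-05-14 → 2024-05-14
row_key=H60: actual_date=NULL, scheduled_date=2024-12-14 → 2024-12-14
row_key=H63: actual_date=NULL, scheduled_date=2024-03-03 → 2024-03-03
row_key=H68: actual_date=NULL, scheduled_date=NULL, requested_date=2024-04-08 → 2024-04-08
row_key=H73: actual_date=NULL, scheduled_date=NULL, requested_date=2024-08-14 → 2024-08-14
row_key=H78: actual_date=2024-12-27 → 2024-12-27
row_key=H81: actual_date=NULL, scheduled_date=2024-09-27 → 2024-09-27
row_key=H83: actual_date=NULL, scheduled_date=2024-01-08 → 2024-01-08
row_key=H88: actual_date=NULL, scheduled_date=NULL, requested_date=2024-03-08 → 2024-03-08
row_key=H94: actual_date=NULL, scheduled_date=2024-08-27 → 2024-08-27
row_key=H97: actual_date=NULL, scheduled_date=2024-05-08 → 2024-05-08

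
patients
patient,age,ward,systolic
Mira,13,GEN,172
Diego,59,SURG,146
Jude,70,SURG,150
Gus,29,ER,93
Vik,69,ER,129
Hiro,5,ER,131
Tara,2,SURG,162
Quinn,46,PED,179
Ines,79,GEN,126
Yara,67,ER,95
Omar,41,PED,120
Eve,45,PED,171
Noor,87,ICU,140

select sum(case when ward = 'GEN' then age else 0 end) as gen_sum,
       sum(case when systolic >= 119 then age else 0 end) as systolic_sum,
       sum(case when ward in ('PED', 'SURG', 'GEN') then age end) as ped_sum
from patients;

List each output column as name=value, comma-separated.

[gen_sum: ward = 'GEN']
patient=Mira: ✓ → 13
patient=Diego: ✗
patient=Jude: ✗
patient=Gus: ✗
patient=Vik: ✗
patient=Hiro: ✗
patient=Tara: ✗
patient=Quinn: ✗
patient=Ines: ✓ → 79
patient=Yara: ✗
patient=Omar: ✗
patient=Eve: ✗
patient=Noor: ✗
gen_sum = 13 + 79 = 92
—
[systolic_sum: systolic >= 119]
patient=Mira: ✓ → 13
patient=Diego: ✓ → 59
patient=Jude: ✓ → 70
patient=Gus: ✗
patient=Vik: ✓ → 69
patient=Hiro: ✓ → 5
patient=Tara: ✓ → 2
patient=Quinn: ✓ → 46
patient=Ines: ✓ → 79
patient=Yara: ✗
patient=Omar: ✓ → 41
patient=Eve: ✓ → 45
patient=Noor: ✓ → 87
systolic_sum = 13 + 59 + 70 + 69 + 5 + 2 + 46 + 79 + 41 + 45 + 87 = 516
—
[ped_sum: ward in ('PED', 'SURG', 'GEN')]
patient=Mira: ✓ → 13
patient=Diego: ✓ → 59
patient=Jude: ✓ → 70
patient=Gus: ✗
patient=Vik: ✗
patient=Hiro: ✗
patient=Tara: ✓ → 2
patient=Quinn: ✓ → 46
patient=Ines: ✓ → 79
patient=Yara: ✗
patient=Omar: ✓ → 41
patient=Eve: ✓ → 45
patient=Noor: ✗
ped_sum = 13 + 59 + 70 + 2 + 46 + 79 + 41 + 45 = 355

gen_sum=92, systolic_sum=516, ped_sum=355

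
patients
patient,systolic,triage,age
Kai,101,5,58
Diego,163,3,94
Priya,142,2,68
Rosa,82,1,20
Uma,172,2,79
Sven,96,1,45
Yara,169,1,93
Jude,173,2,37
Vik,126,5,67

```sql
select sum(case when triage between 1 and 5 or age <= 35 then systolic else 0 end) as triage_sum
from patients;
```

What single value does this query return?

patient=Kai: ✓ → 101
patient=Diego: ✓ → 163
patient=Priya: ✓ → 142
patient=Rosa: ✓ → 82
patient=Uma: ✓ → 172
patient=Sven: ✓ → 96
patient=Yara: ✓ → 169
patient=Jude: ✓ → 173
patient=Vik: ✓ → 126
triage_sum = 101 + 163 + 142 + 82 + 172 + 96 + 169 + 173 + 126 = 1224

1224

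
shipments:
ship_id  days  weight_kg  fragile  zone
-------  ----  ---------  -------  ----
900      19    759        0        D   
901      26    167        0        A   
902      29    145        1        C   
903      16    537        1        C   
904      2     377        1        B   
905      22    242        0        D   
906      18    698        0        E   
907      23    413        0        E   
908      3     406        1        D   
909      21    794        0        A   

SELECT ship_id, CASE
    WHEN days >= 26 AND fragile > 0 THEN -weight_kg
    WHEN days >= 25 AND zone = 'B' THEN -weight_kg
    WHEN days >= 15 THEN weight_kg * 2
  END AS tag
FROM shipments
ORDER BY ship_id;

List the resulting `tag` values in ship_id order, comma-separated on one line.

1518, 334, -145, 1074, NULL, 484, 1396, 826, NULL, 1588

ship_id=900: days >= 15 → 1518
ship_id=901: days >= 15 → 334
ship_id=902: days >= 26 AND fragile > 0 → -145
ship_id=903: days >= 15 → 1074
ship_id=904: (no match → NULL) → NULL
ship_id=905: days >= 15 → 484
ship_id=906: days >= 15 → 1396
ship_id=907: days >= 15 → 826
ship_id=908: (no match → NULL) → NULL
ship_id=909: days >= 15 → 1588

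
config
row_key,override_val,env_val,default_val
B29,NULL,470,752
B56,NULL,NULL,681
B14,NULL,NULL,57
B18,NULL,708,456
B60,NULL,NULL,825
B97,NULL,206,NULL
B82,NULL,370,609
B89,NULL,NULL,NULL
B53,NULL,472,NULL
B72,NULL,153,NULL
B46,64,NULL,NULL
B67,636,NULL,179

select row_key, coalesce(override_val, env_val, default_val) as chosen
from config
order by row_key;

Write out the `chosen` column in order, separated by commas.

57, 708, 470, 64, 472, 681, 825, 636, 153, 370, NULL, 206

row_key=B14: override_val=NULL, env_val=NULL, default_val=57 → 57
row_key=B18: override_val=NULL, env_val=708 → 708
row_key=B29: override_val=NULL, env_val=470 → 470
row_key=B46: override_val=64 → 64
row_key=B53: override_val=NULL, env_val=472 → 472
row_key=B56: override_val=NULL, env_val=NULL, default_val=681 → 681
row_key=B60: override_val=NULL, env_val=NULL, default_val=825 → 825
row_key=B67: override_val=636 → 636
row_key=B72: override_val=NULL, env_val=153 → 153
row_key=B82: override_val=NULL, env_val=370 → 370
row_key=B89: override_val=NULL, env_val=NULL, default_val=NULL (all NULL) → NULL
row_key=B97: override_val=NULL, env_val=206 → 206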